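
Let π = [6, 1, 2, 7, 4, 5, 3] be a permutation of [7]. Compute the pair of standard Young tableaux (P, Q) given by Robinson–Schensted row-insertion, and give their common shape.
P = [1, 2, 3, 5] / [4, 7] / [6];  Q = [1, 3, 4, 6] / [2, 5] / [7];  common shape = (4, 2, 1)

Row-insert the values π_1, π_2, … into P one at a time, bumping the leftmost entry strictly greater than the inserted value down to the next row. The recording tableau Q records, in position (i, j), the step at which that cell was added to P.
  Insert 6 (step 1): P = [6];  Q = [1]
  Insert 1 (step 2): P = [1] / [6];  Q = [1] / [2]
  Insert 2 (step 3): P = [1, 2] / [6];  Q = [1, 3] / [2]
  Insert 7 (step 4): P = [1, 2, 7] / [6];  Q = [1, 3, 4] / [2]
  Insert 4 (step 5): P = [1, 2, 4] / [6, 7];  Q = [1, 3, 4] / [2, 5]
  Insert 5 (step 6): P = [1, 2, 4, 5] / [6, 7];  Q = [1, 3, 4, 6] / [2, 5]
  Insert 3 (step 7): P = [1, 2, 3, 5] / [4, 7] / [6];  Q = [1, 3, 4, 6] / [2, 5] / [7]
Final shape: (4, 2, 1).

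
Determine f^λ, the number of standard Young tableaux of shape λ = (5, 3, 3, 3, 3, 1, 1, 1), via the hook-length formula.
# SYT of shape (5, 3, 3, 3, 3, 1, 1, 1) = 34641750

Hook-length formula: f^λ = n! / Π hook(c), product over all cells c of the Young diagram. For λ = (5, 3, 3, 3, 3, 1, 1, 1), n = 20 boxes. Hook lengths by row (left-to-right, top-to-bottom): [12, 8, 7, 2, 1]; [9, 5, 4]; [8, 4, 3]; [7, 3, 2]; [6, 2, 1]; [3]; [2]; [1]. Product of hooks = 70230343680. So f^λ = 20! / 70230343680 = 2432902008176640000 / 70230343680 = 34641750.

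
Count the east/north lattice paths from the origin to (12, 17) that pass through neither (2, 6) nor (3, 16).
Number of paths = 42013277

Inclusion–exclusion. Total paths: C(29, 12) = 51895935. Through P₁: C(8, 2)·C(21, 10) = 9876048. Through P₂: C(19, 3)·C(10, 9) = 9690. Since P₁ is strictly southwest of P₂, a monotone path through both must visit P₁ then P₂; paths through both = C(8, 2)·C(11, 1)·C(10, 9) = 3080. Avoid both = 51895935 − 9876048 − 9690 + 3080 = 42013277.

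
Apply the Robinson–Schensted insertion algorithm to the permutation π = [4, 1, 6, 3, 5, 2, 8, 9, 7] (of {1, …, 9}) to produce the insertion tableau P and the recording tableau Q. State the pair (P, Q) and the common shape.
P = [1, 2, 5, 7, 9] / [3, 6, 8] / [4];  Q = [1, 3, 5, 7, 8] / [2, 4, 9] / [6];  common shape = (5, 3, 1)

Row-insert the values π_1, π_2, … into P one at a time, bumping the leftmost entry strictly greater than the inserted value down to the next row. The recording tableau Q records, in position (i, j), the step at which that cell was added to P.
  Insert 4 (step 1): P = [4];  Q = [1]
  Insert 1 (step 2): P = [1] / [4];  Q = [1] / [2]
  Insert 6 (step 3): P = [1, 6] / [4];  Q = [1, 3] / [2]
  Insert 3 (step 4): P = [1, 3] / [4, 6];  Q = [1, 3] / [2, 4]
  Insert 5 (step 5): P = [1, 3, 5] / [4, 6];  Q = [1, 3, 5] / [2, 4]
  Insert 2 (step 6): P = [1, 2, 5] / [3, 6] / [4];  Q = [1, 3, 5] / [2, 4] / [6]
  Insert 8 (step 7): P = [1, 2, 5, 8] / [3, 6] / [4];  Q = [1, 3, 5, 7] / [2, 4] / [6]
  Insert 9 (step 8): P = [1, 2, 5, 8, 9] / [3, 6] / [4];  Q = [1, 3, 5, 7, 8] / [2, 4] / [6]
  Insert 7 (step 9): P = [1, 2, 5, 7, 9] / [3, 6, 8] / [4];  Q = [1, 3, 5, 7, 8] / [2, 4, 9] / [6]
Final shape: (5, 3, 1).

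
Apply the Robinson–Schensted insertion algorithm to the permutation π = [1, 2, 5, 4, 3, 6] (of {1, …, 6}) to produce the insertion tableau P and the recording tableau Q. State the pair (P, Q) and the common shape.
P = [1, 2, 3, 6] / [4] / [5];  Q = [1, 2, 3, 6] / [4] / [5];  common shape = (4, 1, 1)

Row-insert the values π_1, π_2, … into P one at a time, bumping the leftmost entry strictly greater than the inserted value down to the next row. The recording tableau Q records, in position (i, j), the step at which that cell was added to P.
  Insert 1 (step 1): P = [1];  Q = [1]
  Insert 2 (step 2): P = [1, 2];  Q = [1, 2]
  Insert 5 (step 3): P = [1, 2, 5];  Q = [1, 2, 3]
  Insert 4 (step 4): P = [1, 2, 4] / [5];  Q = [1, 2, 3] / [4]
  Insert 3 (step 5): P = [1, 2, 3] / [4] / [5];  Q = [1, 2, 3] / [4] / [5]
  Insert 6 (step 6): P = [1, 2, 3, 6] / [4] / [5];  Q = [1, 2, 3, 6] / [4] / [5]
Final shape: (4, 1, 1).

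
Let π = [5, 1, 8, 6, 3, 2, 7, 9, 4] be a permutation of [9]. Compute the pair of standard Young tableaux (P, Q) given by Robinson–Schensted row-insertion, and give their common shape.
P = [1, 2, 4, 9] / [3, 6, 7] / [5] / [8];  Q = [1, 3, 7, 8] / [2, 4, 9] / [5] / [6];  common shape = (4, 3, 1, 1)

Row-insert the values π_1, π_2, … into P one at a time, bumping the leftmost entry strictly greater than the inserted value down to the next row. The recording tableau Q records, in position (i, j), the step at which that cell was added to P.
  Insert 5 (step 1): P = [5];  Q = [1]
  Insert 1 (step 2): P = [1] / [5];  Q = [1] / [2]
  Insert 8 (step 3): P = [1, 8] / [5];  Q = [1, 3] / [2]
  Insert 6 (step 4): P = [1, 6] / [5, 8];  Q = [1, 3] / [2, 4]
  Insert 3 (step 5): P = [1, 3] / [5, 6] / [8];  Q = [1, 3] / [2, 4] / [5]
  Insert 2 (step 6): P = [1, 2] / [3, 6] / [5] / [8];  Q = [1, 3] / [2, 4] / [5] / [6]
  Insert 7 (step 7): P = [1, 2, 7] / [3, 6] / [5] / [8];  Q = [1, 3, 7] / [2, 4] / [5] / [6]
  Insert 9 (step 8): P = [1, 2, 7, 9] / [3, 6] / [5] / [8];  Q = [1, 3, 7, 8] / [2, 4] / [5] / [6]
  Insert 4 (step 9): P = [1, 2, 4, 9] / [3, 6, 7] / [5] / [8];  Q = [1, 3, 7, 8] / [2, 4, 9] / [5] / [6]
Final shape: (4, 3, 1, 1).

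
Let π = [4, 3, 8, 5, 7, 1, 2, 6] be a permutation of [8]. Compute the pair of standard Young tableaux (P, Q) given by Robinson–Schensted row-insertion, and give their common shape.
P = [1, 2, 6] / [3, 5, 7] / [4, 8];  Q = [1, 3, 5] / [2, 4, 8] / [6, 7];  common shape = (3, 3, 2)

Row-insert the values π_1, π_2, … into P one at a time, bumping the leftmost entry strictly greater than the inserted value down to the next row. The recording tableau Q records, in position (i, j), the step at which that cell was added to P.
  Insert 4 (step 1): P = [4];  Q = [1]
  Insert 3 (step 2): P = [3] / [4];  Q = [1] / [2]
  Insert 8 (step 3): P = [3, 8] / [4];  Q = [1, 3] / [2]
  Insert 5 (step 4): P = [3, 5] / [4, 8];  Q = [1, 3] / [2, 4]
  Insert 7 (step 5): P = [3, 5, 7] / [4, 8];  Q = [1, 3, 5] / [2, 4]
  Insert 1 (step 6): P = [1, 5, 7] / [3, 8] / [4];  Q = [1, 3, 5] / [2, 4] / [6]
  Insert 2 (step 7): P = [1, 2, 7] / [3, 5] / [4, 8];  Q = [1, 3, 5] / [2, 4] / [6, 7]
  Insert 6 (step 8): P = [1, 2, 6] / [3, 5, 7] / [4, 8];  Q = [1, 3, 5] / [2, 4, 8] / [6, 7]
Final shape: (3, 3, 2).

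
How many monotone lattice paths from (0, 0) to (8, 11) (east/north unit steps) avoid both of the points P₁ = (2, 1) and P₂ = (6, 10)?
Number of paths = 33969

Inclusion–exclusion. Total paths: C(19, 8) = 75582. Through P₁: C(3, 2)·C(16, 6) = 24024. Through P₂: C(16, 6)·C(3, 2) = 24024. Since P₁ is strictly southwest of P₂, a monotone path through both must visit P₁ then P₂; paths through both = C(3, 2)·C(13, 4)·C(3, 2) = 6435. Avoid both = 75582 − 24024 − 24024 + 6435 = 33969.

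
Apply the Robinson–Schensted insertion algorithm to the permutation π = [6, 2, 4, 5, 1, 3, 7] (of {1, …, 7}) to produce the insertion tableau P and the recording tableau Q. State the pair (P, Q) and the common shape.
P = [1, 3, 5, 7] / [2, 4] / [6];  Q = [1, 3, 4, 7] / [2, 6] / [5];  common shape = (4, 2, 1)

Row-insert the values π_1, π_2, … into P one at a time, bumping the leftmost entry strictly greater than the inserted value down to the next row. The recording tableau Q records, in position (i, j), the step at which that cell was added to P.
  Insert 6 (step 1): P = [6];  Q = [1]
  Insert 2 (step 2): P = [2] / [6];  Q = [1] / [2]
  Insert 4 (step 3): P = [2, 4] / [6];  Q = [1, 3] / [2]
  Insert 5 (step 4): P = [2, 4, 5] / [6];  Q = [1, 3, 4] / [2]
  Insert 1 (step 5): P = [1, 4, 5] / [2] / [6];  Q = [1, 3, 4] / [2] / [5]
  Insert 3 (step 6): P = [1, 3, 5] / [2, 4] / [6];  Q = [1, 3, 4] / [2, 6] / [5]
  Insert 7 (step 7): P = [1, 3, 5, 7] / [2, 4] / [6];  Q = [1, 3, 4, 7] / [2, 6] / [5]
Final shape: (4, 2, 1).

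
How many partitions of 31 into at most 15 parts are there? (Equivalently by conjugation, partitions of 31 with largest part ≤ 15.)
p(31, parts ≤ 15) = 6158

Use the recurrence p(n, m) = p(n, m−1) + p(n−m, m): either the largest part is < m (count p(n, m−1)) or the largest part is exactly m (remove one copy of m, count p(n−m, m)). With p(0, ·) = 1 this gives p(31, parts ≤ 15) = 6158. (By conjugating Young diagrams, this also counts partitions of 31 into at most 15 parts.)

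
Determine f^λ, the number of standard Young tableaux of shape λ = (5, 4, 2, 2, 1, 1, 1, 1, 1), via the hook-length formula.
# SYT of shape (5, 4, 2, 2, 1, 1, 1, 1, 1) = 3965760

Hook-length formula: f^λ = n! / Π hook(c), product over all cells c of the Young diagram. For λ = (5, 4, 2, 2, 1, 1, 1, 1, 1), n = 18 boxes. Hook lengths by row (left-to-right, top-to-bottom): [13, 7, 4, 3, 1]; [11, 5, 2, 1]; [8, 2]; [7, 1]; [5]; [4]; [3]; [2]; [1]. Product of hooks = 1614412800. So f^λ = 18! / 1614412800 = 6402373705728000 / 1614412800 = 3965760.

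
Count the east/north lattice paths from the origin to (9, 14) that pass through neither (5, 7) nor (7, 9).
Number of paths = 415382

Inclusion–exclusion. Total paths: C(23, 9) = 817190. Through P₁: C(12, 5)·C(11, 4) = 261360. Through P₂: C(16, 7)·C(7, 2) = 240240. Since P₁ is strictly southwest of P₂, a monotone path through both must visit P₁ then P₂; paths through both = C(12, 5)·C(4, 2)·C(7, 2) = 99792. Avoid both = 817190 − 261360 − 240240 + 99792 = 415382.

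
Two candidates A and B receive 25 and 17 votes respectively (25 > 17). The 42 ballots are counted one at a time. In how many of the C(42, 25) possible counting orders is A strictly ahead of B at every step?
Strict-lead orderings = 48507033744

Total orderings of the 42 votes with 25 for A: C(42, 25) = 254661927156. By the Bertrand ballot formula (Cycle Lemma / reflection principle), the number of orderings in which A is strictly ahead of B throughout is (p − q)/(p + q) · C(p + q, p) = (25 − 17)/(25 + 17) · 254661927156 = 48507033744.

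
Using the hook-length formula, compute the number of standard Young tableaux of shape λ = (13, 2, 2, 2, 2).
# SYT of shape (13, 2, 2, 2, 2) = 1633905

Hook-length formula: f^λ = n! / Π hook(c), product over all cells c of the Young diagram. For λ = (13, 2, 2, 2, 2), n = 21 boxes. Hook lengths by row (left-to-right, top-to-bottom): [17, 16, 11, 10, 9, 8, 7, 6, 5, 4, 3, 2, 1]; [5, 4]; [4, 3]; [3, 2]; [2, 1]. Product of hooks = 31269224448000. So f^λ = 21! / 31269224448000 = 51090942171709440000 / 31269224448000 = 1633905.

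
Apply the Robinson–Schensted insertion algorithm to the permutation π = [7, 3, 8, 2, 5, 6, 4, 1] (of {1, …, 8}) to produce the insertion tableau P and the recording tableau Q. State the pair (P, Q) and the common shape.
P = [1, 4, 6] / [2, 5] / [3, 8] / [7];  Q = [1, 3, 6] / [2, 5] / [4, 7] / [8];  common shape = (3, 2, 2, 1)

Row-insert the values π_1, π_2, … into P one at a time, bumping the leftmost entry strictly greater than the inserted value down to the next row. The recording tableau Q records, in position (i, j), the step at which that cell was added to P.
  Insert 7 (step 1): P = [7];  Q = [1]
  Insert 3 (step 2): P = [3] / [7];  Q = [1] / [2]
  Insert 8 (step 3): P = [3, 8] / [7];  Q = [1, 3] / [2]
  Insert 2 (step 4): P = [2, 8] / [3] / [7];  Q = [1, 3] / [2] / [4]
  Insert 5 (step 5): P = [2, 5] / [3, 8] / [7];  Q = [1, 3] / [2, 5] / [4]
  Insert 6 (step 6): P = [2, 5, 6] / [3, 8] / [7];  Q = [1, 3, 6] / [2, 5] / [4]
  Insert 4 (step 7): P = [2, 4, 6] / [3, 5] / [7, 8];  Q = [1, 3, 6] / [2, 5] / [4, 7]
  Insert 1 (step 8): P = [1, 4, 6] / [2, 5] / [3, 8] / [7];  Q = [1, 3, 6] / [2, 5] / [4, 7] / [8]
Final shape: (3, 2, 2, 1).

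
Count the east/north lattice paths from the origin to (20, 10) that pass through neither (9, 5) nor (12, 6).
Number of paths = 16075059

Inclusion–exclusion. Total paths: C(30, 20) = 30045015. Through P₁: C(14, 9)·C(16, 11) = 8744736. Through P₂: C(18, 12)·C(12, 8) = 9189180. Since P₁ is strictly southwest of P₂, a monotone path through both must visit P₁ then P₂; paths through both = C(14, 9)·C(4, 3)·C(12, 8) = 3963960. Avoid both = 30045015 − 8744736 − 9189180 + 3963960 = 16075059.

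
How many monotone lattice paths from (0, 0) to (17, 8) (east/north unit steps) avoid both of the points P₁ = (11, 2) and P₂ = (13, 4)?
Number of paths = 875663

Inclusion–exclusion. Total paths: C(25, 17) = 1081575. Through P₁: C(13, 11)·C(12, 6) = 72072. Through P₂: C(17, 13)·C(8, 4) = 166600. Since P₁ is strictly southwest of P₂, a monotone path through both must visit P₁ then P₂; paths through both = C(13, 11)·C(4, 2)·C(8, 4) = 32760. Avoid both = 1081575 − 72072 − 166600 + 32760 = 875663.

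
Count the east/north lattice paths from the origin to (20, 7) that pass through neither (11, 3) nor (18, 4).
Number of paths = 583740

Inclusion–exclusion. Total paths: C(27, 20) = 888030. Through P₁: C(14, 11)·C(13, 9) = 260260. Through P₂: C(22, 18)·C(5, 2) = 73150. Since P₁ is strictly southwest of P₂, a monotone path through both must visit P₁ then P₂; paths through both = C(14, 11)·C(8, 7)·C(5, 2) = 29120. Avoid both = 888030 − 260260 − 73150 + 29120 = 583740.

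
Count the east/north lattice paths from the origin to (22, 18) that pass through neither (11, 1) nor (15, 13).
Number of paths = 83485678200

Inclusion–exclusion. Total paths: C(40, 22) = 113380261800. Through P₁: C(12, 11)·C(28, 11) = 257690160. Through P₂: C(28, 15)·C(12, 7) = 29654190720. Since P₁ is strictly southwest of P₂, a monotone path through both must visit P₁ then P₂; paths through both = C(12, 11)·C(16, 4)·C(12, 7) = 17297280. Avoid both = 113380261800 − 257690160 − 29654190720 + 17297280 = 83485678200.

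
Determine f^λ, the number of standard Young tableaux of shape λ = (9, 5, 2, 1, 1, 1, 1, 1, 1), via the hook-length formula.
# SYT of shape (9, 5, 2, 1, 1, 1, 1, 1, 1) = 395405010

Hook-length formula: f^λ = n! / Π hook(c), product over all cells c of the Young diagram. For λ = (9, 5, 2, 1, 1, 1, 1, 1, 1), n = 22 boxes. Hook lengths by row (left-to-right, top-to-bottom): [17, 10, 8, 7, 6, 4, 3, 2, 1]; [12, 5, 3, 2, 1]; [8, 1]; [6]; [5]; [4]; [3]; [2]; [1]. Product of hooks = 2842656768000. So f^λ = 22! / 2842656768000 = 1124000727777607680000 / 2842656768000 = 395405010.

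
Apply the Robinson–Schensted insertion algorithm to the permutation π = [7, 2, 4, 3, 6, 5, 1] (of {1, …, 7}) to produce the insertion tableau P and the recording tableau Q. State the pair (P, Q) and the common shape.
P = [1, 3, 5] / [2, 6] / [4] / [7];  Q = [1, 3, 5] / [2, 6] / [4] / [7];  common shape = (3, 2, 1, 1)

Row-insert the values π_1, π_2, … into P one at a time, bumping the leftmost entry strictly greater than the inserted value down to the next row. The recording tableau Q records, in position (i, j), the step at which that cell was added to P.
  Insert 7 (step 1): P = [7];  Q = [1]
  Insert 2 (step 2): P = [2] / [7];  Q = [1] / [2]
  Insert 4 (step 3): P = [2, 4] / [7];  Q = [1, 3] / [2]
  Insert 3 (step 4): P = [2, 3] / [4] / [7];  Q = [1, 3] / [2] / [4]
  Insert 6 (step 5): P = [2, 3, 6] / [4] / [7];  Q = [1, 3, 5] / [2] / [4]
  Insert 5 (step 6): P = [2, 3, 5] / [4, 6] / [7];  Q = [1, 3, 5] / [2, 6] / [4]
  Insert 1 (step 7): P = [1, 3, 5] / [2, 6] / [4] / [7];  Q = [1, 3, 5] / [2, 6] / [4] / [7]
Final shape: (3, 2, 1, 1).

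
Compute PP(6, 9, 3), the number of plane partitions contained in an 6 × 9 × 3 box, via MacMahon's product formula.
PP(6, 9, 3) = 2530768240

Evaluate the triple product over i = 1..6, j = 1..9, k = 1..3. The factors are (2/1) · (3/2) · (4/3) · (3/2) · (4/3) · (5/4) · (4/3) · (5/4) · … (162 factors total). The numerators and denominators telescope so the product is an integer; carrying out the multiplication exactly gives PP(6, 9, 3) = 2530768240.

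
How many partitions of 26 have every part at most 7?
p(26, parts ≤ 7) = 1009

Use the recurrence p(n, m) = p(n, m−1) + p(n−m, m): either the largest part is < m (count p(n, m−1)) or the largest part is exactly m (remove one copy of m, count p(n−m, m)). With p(0, ·) = 1 this gives p(26, parts ≤ 7) = 1009. (By conjugating Young diagrams, this also counts partitions of 26 into at most 7 parts.)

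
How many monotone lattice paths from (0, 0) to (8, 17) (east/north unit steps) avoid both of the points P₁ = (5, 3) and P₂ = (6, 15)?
Number of paths = 722279

Inclusion–exclusion. Total paths: C(25, 8) = 1081575. Through P₁: C(8, 5)·C(17, 3) = 38080. Through P₂: C(21, 6)·C(4, 2) = 325584. Since P₁ is strictly southwest of P₂, a monotone path through both must visit P₁ then P₂; paths through both = C(8, 5)·C(13, 1)·C(4, 2) = 4368. Avoid both = 1081575 − 38080 − 325584 + 4368 = 722279.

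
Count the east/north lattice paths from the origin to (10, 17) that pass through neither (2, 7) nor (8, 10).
Number of paths = 5394573

Inclusion–exclusion. Total paths: C(27, 10) = 8436285. Through P₁: C(9, 2)·C(18, 8) = 1575288. Through P₂: C(18, 8)·C(9, 2) = 1575288. Since P₁ is strictly southwest of P₂, a monotone path through both must visit P₁ then P₂; paths through both = C(9, 2)·C(9, 6)·C(9, 2) = 108864. Avoid both = 8436285 − 1575288 − 1575288 + 108864 = 5394573.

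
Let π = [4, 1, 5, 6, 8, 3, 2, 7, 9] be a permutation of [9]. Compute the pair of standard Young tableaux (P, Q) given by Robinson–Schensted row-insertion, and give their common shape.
P = [1, 2, 6, 7, 9] / [3, 5, 8] / [4];  Q = [1, 3, 4, 5, 9] / [2, 6, 8] / [7];  common shape = (5, 3, 1)

Row-insert the values π_1, π_2, … into P one at a time, bumping the leftmost entry strictly greater than the inserted value down to the next row. The recording tableau Q records, in position (i, j), the step at which that cell was added to P.
  Insert 4 (step 1): P = [4];  Q = [1]
  Insert 1 (step 2): P = [1] / [4];  Q = [1] / [2]
  Insert 5 (step 3): P = [1, 5] / [4];  Q = [1, 3] / [2]
  Insert 6 (step 4): P = [1, 5, 6] / [4];  Q = [1, 3, 4] / [2]
  Insert 8 (step 5): P = [1, 5, 6, 8] / [4];  Q = [1, 3, 4, 5] / [2]
  Insert 3 (step 6): P = [1, 3, 6, 8] / [4, 5];  Q = [1, 3, 4, 5] / [2, 6]
  Insert 2 (step 7): P = [1, 2, 6, 8] / [3, 5] / [4];  Q = [1, 3, 4, 5] / [2, 6] / [7]
  Insert 7 (step 8): P = [1, 2, 6, 7] / [3, 5, 8] / [4];  Q = [1, 3, 4, 5] / [2, 6, 8] / [7]
  Insert 9 (step 9): P = [1, 2, 6, 7, 9] / [3, 5, 8] / [4];  Q = [1, 3, 4, 5, 9] / [2, 6, 8] / [7]
Final shape: (5, 3, 1).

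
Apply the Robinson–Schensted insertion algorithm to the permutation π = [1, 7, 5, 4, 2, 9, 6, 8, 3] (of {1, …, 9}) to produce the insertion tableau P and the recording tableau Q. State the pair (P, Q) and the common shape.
P = [1, 2, 3, 8] / [4, 6] / [5, 9] / [7];  Q = [1, 2, 6, 8] / [3, 7] / [4, 9] / [5];  common shape = (4, 2, 2, 1)

Row-insert the values π_1, π_2, … into P one at a time, bumping the leftmost entry strictly greater than the inserted value down to the next row. The recording tableau Q records, in position (i, j), the step at which that cell was added to P.
  Insert 1 (step 1): P = [1];  Q = [1]
  Insert 7 (step 2): P = [1, 7];  Q = [1, 2]
  Insert 5 (step 3): P = [1, 5] / [7];  Q = [1, 2] / [3]
  Insert 4 (step 4): P = [1, 4] / [5] / [7];  Q = [1, 2] / [3] / [4]
  Insert 2 (step 5): P = [1, 2] / [4] / [5] / [7];  Q = [1, 2] / [3] / [4] / [5]
  Insert 9 (step 6): P = [1, 2, 9] / [4] / [5] / [7];  Q = [1, 2, 6] / [3] / [4] / [5]
  Insert 6 (step 7): P = [1, 2, 6] / [4, 9] / [5] / [7];  Q = [1, 2, 6] / [3, 7] / [4] / [5]
  Insert 8 (step 8): P = [1, 2, 6, 8] / [4, 9] / [5] / [7];  Q = [1, 2, 6, 8] / [3, 7] / [4] / [5]
  Insert 3 (step 9): P = [1, 2, 3, 8] / [4, 6] / [5, 9] / [7];  Q = [1, 2, 6, 8] / [3, 7] / [4, 9] / [5]
Final shape: (4, 2, 2, 1).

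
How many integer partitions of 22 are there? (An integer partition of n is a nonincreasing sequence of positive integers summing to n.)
p(22) = 1002

Compute p(n) via the recurrence p(n, m) = p(n, m−1) + p(n−m, m), where p(n, m) counts partitions of n with all parts ≤ m and p(n) = p(n, n). The base cases are p(0, m) = 1 and p(n, 0) = 0 for n > 0. Filling the table yields p(22) = 1002. (Euler's pentagonal recurrence is an alternative.)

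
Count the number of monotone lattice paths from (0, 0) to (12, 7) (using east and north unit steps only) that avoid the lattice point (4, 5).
Number of paths = 44718

Total paths from (0, 0) to (12, 7): C(19, 12) = 50388. Paths through (4, 5): (paths (0, 0) → (4, 5)) × (paths (4, 5) → (12, 7)) = C(9, 4) · C(10, 8) = 126 · 45 = 5670. Avoidance count = 50388 − 5670 = 44718.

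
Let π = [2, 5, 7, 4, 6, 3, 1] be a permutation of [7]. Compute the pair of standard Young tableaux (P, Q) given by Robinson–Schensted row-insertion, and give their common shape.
P = [1, 3, 6] / [2, 7] / [4] / [5];  Q = [1, 2, 3] / [4, 5] / [6] / [7];  common shape = (3, 2, 1, 1)

Row-insert the values π_1, π_2, … into P one at a time, bumping the leftmost entry strictly greater than the inserted value down to the next row. The recording tableau Q records, in position (i, j), the step at which that cell was added to P.
  Insert 2 (step 1): P = [2];  Q = [1]
  Insert 5 (step 2): P = [2, 5];  Q = [1, 2]
  Insert 7 (step 3): P = [2, 5, 7];  Q = [1, 2, 3]
  Insert 4 (step 4): P = [2, 4, 7] / [5];  Q = [1, 2, 3] / [4]
  Insert 6 (step 5): P = [2, 4, 6] / [5, 7];  Q = [1, 2, 3] / [4, 5]
  Insert 3 (step 6): P = [2, 3, 6] / [4, 7] / [5];  Q = [1, 2, 3] / [4, 5] / [6]
  Insert 1 (step 7): P = [1, 3, 6] / [2, 7] / [4] / [5];  Q = [1, 2, 3] / [4, 5] / [6] / [7]
Final shape: (3, 2, 1, 1).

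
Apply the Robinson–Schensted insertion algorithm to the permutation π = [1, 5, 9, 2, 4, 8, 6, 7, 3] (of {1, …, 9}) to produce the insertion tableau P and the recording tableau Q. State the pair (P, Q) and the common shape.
P = [1, 2, 3, 6, 7] / [4, 8] / [5] / [9];  Q = [1, 2, 3, 6, 8] / [4, 5] / [7] / [9];  common shape = (5, 2, 1, 1)

Row-insert the values π_1, π_2, … into P one at a time, bumping the leftmost entry strictly greater than the inserted value down to the next row. The recording tableau Q records, in position (i, j), the step at which that cell was added to P.
  Insert 1 (step 1): P = [1];  Q = [1]
  Insert 5 (step 2): P = [1, 5];  Q = [1, 2]
  Insert 9 (step 3): P = [1, 5, 9];  Q = [1, 2, 3]
  Insert 2 (step 4): P = [1, 2, 9] / [5];  Q = [1, 2, 3] / [4]
  Insert 4 (step 5): P = [1, 2, 4] / [5, 9];  Q = [1, 2, 3] / [4, 5]
  Insert 8 (step 6): P = [1, 2, 4, 8] / [5, 9];  Q = [1, 2, 3, 6] / [4, 5]
  Insert 6 (step 7): P = [1, 2, 4, 6] / [5, 8] / [9];  Q = [1, 2, 3, 6] / [4, 5] / [7]
  Insert 7 (step 8): P = [1, 2, 4, 6, 7] / [5, 8] / [9];  Q = [1, 2, 3, 6, 8] / [4, 5] / [7]
  Insert 3 (step 9): P = [1, 2, 3, 6, 7] / [4, 8] / [5] / [9];  Q = [1, 2, 3, 6, 8] / [4, 5] / [7] / [9]
Final shape: (5, 2, 1, 1).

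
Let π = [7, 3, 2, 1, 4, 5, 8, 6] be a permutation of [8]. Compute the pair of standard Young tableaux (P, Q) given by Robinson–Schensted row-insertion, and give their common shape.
P = [1, 4, 5, 6] / [2, 8] / [3] / [7];  Q = [1, 5, 6, 7] / [2, 8] / [3] / [4];  common shape = (4, 2, 1, 1)

Row-insert the values π_1, π_2, … into P one at a time, bumping the leftmost entry strictly greater than the inserted value down to the next row. The recording tableau Q records, in position (i, j), the step at which that cell was added to P.
  Insert 7 (step 1): P = [7];  Q = [1]
  Insert 3 (step 2): P = [3] / [7];  Q = [1] / [2]
  Insert 2 (step 3): P = [2] / [3] / [7];  Q = [1] / [2] / [3]
  Insert 1 (step 4): P = [1] / [2] / [3] / [7];  Q = [1] / [2] / [3] / [4]
  Insert 4 (step 5): P = [1, 4] / [2] / [3] / [7];  Q = [1, 5] / [2] / [3] / [4]
  Insert 5 (step 6): P = [1, 4, 5] / [2] / [3] / [7];  Q = [1, 5, 6] / [2] / [3] / [4]
  Insert 8 (step 7): P = [1, 4, 5, 8] / [2] / [3] / [7];  Q = [1, 5, 6, 7] / [2] / [3] / [4]
  Insert 6 (step 8): P = [1, 4, 5, 6] / [2, 8] / [3] / [7];  Q = [1, 5, 6, 7] / [2, 8] / [3] / [4]
Final shape: (4, 2, 1, 1).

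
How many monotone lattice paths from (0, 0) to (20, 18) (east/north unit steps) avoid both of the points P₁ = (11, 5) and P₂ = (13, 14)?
Number of paths = 24865310250

Inclusion–exclusion. Total paths: C(38, 20) = 33578000610. Through P₁: C(16, 11)·C(22, 9) = 2172730560. Through P₂: C(27, 13)·C(11, 7) = 6619239000. Since P₁ is strictly southwest of P₂, a monotone path through both must visit P₁ then P₂; paths through both = C(16, 11)·C(11, 2)·C(11, 7) = 79279200. Avoid both = 33578000610 − 2172730560 − 6619239000 + 79279200 = 24865310250.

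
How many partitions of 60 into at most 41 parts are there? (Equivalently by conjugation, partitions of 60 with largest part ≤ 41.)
p(60, parts ≤ 41) = 964870

Use the recurrence p(n, m) = p(n, m−1) + p(n−m, m): either the largest part is < m (count p(n, m−1)) or the largest part is exactly m (remove one copy of m, count p(n−m, m)). With p(0, ·) = 1 this gives p(60, parts ≤ 41) = 964870. (By conjugating Young diagrams, this also counts partitions of 60 into at most 41 parts.)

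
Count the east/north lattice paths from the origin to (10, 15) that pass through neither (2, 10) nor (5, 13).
Number of paths = 3031610

Inclusion–exclusion. Total paths: C(25, 10) = 3268760. Through P₁: C(12, 2)·C(13, 8) = 84942. Through P₂: C(18, 5)·C(7, 5) = 179928. Since P₁ is strictly southwest of P₂, a monotone path through both must visit P₁ then P₂; paths through both = C(12, 2)·C(6, 3)·C(7, 5) = 27720. Avoid both = 3268760 − 84942 − 179928 + 27720 = 3031610.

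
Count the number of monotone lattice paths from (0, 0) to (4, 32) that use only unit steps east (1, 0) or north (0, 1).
Number of paths = 58905

A monotone lattice path from (0, 0) to (4, 32) consists of 4 east steps and 32 north steps in some order, so it is determined by which 4 of the 36 steps are east. The count is C(36, 4) = 58905.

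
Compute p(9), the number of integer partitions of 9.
p(9) = 30

List all partitions of 9: 9, 8+1, 7+2, 7+1+1, 6+3, 6+2+1, 6+1+1+1, 5+4, 5+3+1, 5+2+2, 5+2+1+1, 5+1+1+1+1, 4+4+1, 4+3+2, 4+3+1+1, 4+2+2+1, 4+2+1+1+1, 4+1+1+1+1+1, 3+3+3, 3+3+2+1, 3+3+1+1+1, 3+2+2+2, 3+2+2+1+1, 3+2+1+1+1+1, 3+1+1+1+1+1+1, 2+2+2+2+1, 2+2+2+1+1+1, 2+2+1+1+1+1+1, 2+1+1+1+1+1+1+1, 1+1+1+1+1+1+1+1+1. Counting them gives p(9) = 30.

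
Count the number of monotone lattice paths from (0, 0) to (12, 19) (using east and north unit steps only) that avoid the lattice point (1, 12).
Number of paths = 140706813

Total paths from (0, 0) to (12, 19): C(31, 12) = 141120525. Paths through (1, 12): (paths (0, 0) → (1, 12)) × (paths (1, 12) → (12, 19)) = C(13, 1) · C(18, 11) = 13 · 31824 = 413712. Avoidance count = 141120525 − 413712 = 140706813.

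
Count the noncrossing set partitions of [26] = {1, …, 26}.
C_26 = 18367353072152

These noncrossing partitions are counted by the Catalan number C_n = (1/(n + 1)) · C(2n, n). For n = 26: C_26 = (1/27) · C(52, 26) = 495918532948104/27 = 18367353072152.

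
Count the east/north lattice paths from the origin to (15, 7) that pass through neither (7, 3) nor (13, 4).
Number of paths = 95744

Inclusion–exclusion. Total paths: C(22, 15) = 170544. Through P₁: C(10, 7)·C(12, 8) = 59400. Through P₂: C(17, 13)·C(5, 2) = 23800. Since P₁ is strictly southwest of P₂, a monotone path through both must visit P₁ then P₂; paths through both = C(10, 7)·C(7, 6)·C(5, 2) = 8400. Avoid both = 170544 − 59400 − 23800 + 8400 = 95744.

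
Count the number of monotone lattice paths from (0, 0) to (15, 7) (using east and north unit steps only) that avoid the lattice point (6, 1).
Number of paths = 135509

Total paths from (0, 0) to (15, 7): C(22, 15) = 170544. Paths through (6, 1): (paths (0, 0) → (6, 1)) × (paths (6, 1) → (15, 7)) = C(7, 6) · C(15, 9) = 7 · 5005 = 35035. Avoidance count = 170544 − 35035 = 135509.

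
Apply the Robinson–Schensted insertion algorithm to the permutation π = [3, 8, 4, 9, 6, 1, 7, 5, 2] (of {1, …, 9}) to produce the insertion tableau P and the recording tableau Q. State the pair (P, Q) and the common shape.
P = [1, 2, 5, 7] / [3, 4] / [6, 9] / [8];  Q = [1, 2, 4, 7] / [3, 5] / [6, 8] / [9];  common shape = (4, 2, 2, 1)

Row-insert the values π_1, π_2, … into P one at a time, bumping the leftmost entry strictly greater than the inserted value down to the next row. The recording tableau Q records, in position (i, j), the step at which that cell was added to P.
  Insert 3 (step 1): P = [3];  Q = [1]
  Insert 8 (step 2): P = [3, 8];  Q = [1, 2]
  Insert 4 (step 3): P = [3, 4] / [8];  Q = [1, 2] / [3]
  Insert 9 (step 4): P = [3, 4, 9] / [8];  Q = [1, 2, 4] / [3]
  Insert 6 (step 5): P = [3, 4, 6] / [8, 9];  Q = [1, 2, 4] / [3, 5]
  Insert 1 (step 6): P = [1, 4, 6] / [3, 9] / [8];  Q = [1, 2, 4] / [3, 5] / [6]
  Insert 7 (step 7): P = [1, 4, 6, 7] / [3, 9] / [8];  Q = [1, 2, 4, 7] / [3, 5] / [6]
  Insert 5 (step 8): P = [1, 4, 5, 7] / [3, 6] / [8, 9];  Q = [1, 2, 4, 7] / [3, 5] / [6, 8]
  Insert 2 (step 9): P = [1, 2, 5, 7] / [3, 4] / [6, 9] / [8];  Q = [1, 2, 4, 7] / [3, 5] / [6, 8] / [9]
Final shape: (4, 2, 2, 1).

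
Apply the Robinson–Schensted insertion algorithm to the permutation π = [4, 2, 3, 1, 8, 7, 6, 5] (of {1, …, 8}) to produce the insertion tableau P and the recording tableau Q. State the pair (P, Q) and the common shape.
P = [1, 3, 5] / [2, 6] / [4, 7] / [8];  Q = [1, 3, 5] / [2, 6] / [4, 7] / [8];  common shape = (3, 2, 2, 1)

Row-insert the values π_1, π_2, … into P one at a time, bumping the leftmost entry strictly greater than the inserted value down to the next row. The recording tableau Q records, in position (i, j), the step at which that cell was added to P.
  Insert 4 (step 1): P = [4];  Q = [1]
  Insert 2 (step 2): P = [2] / [4];  Q = [1] / [2]
  Insert 3 (step 3): P = [2, 3] / [4];  Q = [1, 3] / [2]
  Insert 1 (step 4): P = [1, 3] / [2] / [4];  Q = [1, 3] / [2] / [4]
  Insert 8 (step 5): P = [1, 3, 8] / [2] / [4];  Q = [1, 3, 5] / [2] / [4]
  Insert 7 (step 6): P = [1, 3, 7] / [2, 8] / [4];  Q = [1, 3, 5] / [2, 6] / [4]
  Insert 6 (step 7): P = [1, 3, 6] / [2, 7] / [4, 8];  Q = [1, 3, 5] / [2, 6] / [4, 7]
  Insert 5 (step 8): P = [1, 3, 5] / [2, 6] / [4, 7] / [8];  Q = [1, 3, 5] / [2, 6] / [4, 7] / [8]
Final shape: (3, 2, 2, 1).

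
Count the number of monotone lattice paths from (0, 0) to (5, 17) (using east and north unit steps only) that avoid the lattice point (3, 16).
Number of paths = 23427

Total paths from (0, 0) to (5, 17): C(22, 5) = 26334. Paths through (3, 16): (paths (0, 0) → (3, 16)) × (paths (3, 16) → (5, 17)) = C(19, 3) · C(3, 2) = 969 · 3 = 2907. Avoidance count = 26334 − 2907 = 23427.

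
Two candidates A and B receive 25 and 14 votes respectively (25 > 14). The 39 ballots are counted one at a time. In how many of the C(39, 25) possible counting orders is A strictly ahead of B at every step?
Strict-lead orderings = 4254603804

Total orderings of the 39 votes with 25 for A: C(39, 25) = 15084504396. By the Bertrand ballot formula (Cycle Lemma / reflection principle), the number of orderings in which A is strictly ahead of B throughout is (p − q)/(p + q) · C(p + q, p) = (25 − 14)/(25 + 14) · 15084504396 = 4254603804.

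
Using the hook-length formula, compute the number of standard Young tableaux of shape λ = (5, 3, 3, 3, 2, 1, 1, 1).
# SYT of shape (5, 3, 3, 3, 2, 1, 1, 1) = 19399380

Hook-length formula: f^λ = n! / Π hook(c), product over all cells c of the Young diagram. For λ = (5, 3, 3, 3, 2, 1, 1, 1), n = 19 boxes. Hook lengths by row (left-to-right, top-to-bottom): [12, 8, 6, 2, 1]; [9, 5, 3]; [8, 4, 2]; [7, 3, 1]; [5, 1]; [3]; [2]; [1]. Product of hooks = 6270566400. So f^λ = 19! / 6270566400 = 121645100408832000 / 6270566400 = 19399380.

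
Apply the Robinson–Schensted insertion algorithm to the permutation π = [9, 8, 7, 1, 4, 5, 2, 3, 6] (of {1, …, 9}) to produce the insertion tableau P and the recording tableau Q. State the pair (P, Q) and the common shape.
P = [1, 2, 3, 6] / [4, 5] / [7] / [8] / [9];  Q = [1, 5, 6, 9] / [2, 8] / [3] / [4] / [7];  common shape = (4, 2, 1, 1, 1)

Row-insert the values π_1, π_2, … into P one at a time, bumping the leftmost entry strictly greater than the inserted value down to the next row. The recording tableau Q records, in position (i, j), the step at which that cell was added to P.
  Insert 9 (step 1): P = [9];  Q = [1]
  Insert 8 (step 2): P = [8] / [9];  Q = [1] / [2]
  Insert 7 (step 3): P = [7] / [8] / [9];  Q = [1] / [2] / [3]
  Insert 1 (step 4): P = [1] / [7] / [8] / [9];  Q = [1] / [2] / [3] / [4]
  Insert 4 (step 5): P = [1, 4] / [7] / [8] / [9];  Q = [1, 5] / [2] / [3] / [4]
  Insert 5 (step 6): P = [1, 4, 5] / [7] / [8] / [9];  Q = [1, 5, 6] / [2] / [3] / [4]
  Insert 2 (step 7): P = [1, 2, 5] / [4] / [7] / [8] / [9];  Q = [1, 5, 6] / [2] / [3] / [4] / [7]
  Insert 3 (step 8): P = [1, 2, 3] / [4, 5] / [7] / [8] / [9];  Q = [1, 5, 6] / [2, 8] / [3] / [4] / [7]
  Insert 6 (step 9): P = [1, 2, 3, 6] / [4, 5] / [7] / [8] / [9];  Q = [1, 5, 6, 9] / [2, 8] / [3] / [4] / [7]
Final shape: (4, 2, 1, 1, 1).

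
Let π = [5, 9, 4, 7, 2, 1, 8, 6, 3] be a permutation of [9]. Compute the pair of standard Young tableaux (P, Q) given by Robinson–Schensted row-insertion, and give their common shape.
P = [1, 3, 8] / [2, 6] / [4, 7] / [5, 9];  Q = [1, 2, 7] / [3, 4] / [5, 8] / [6, 9];  common shape = (3, 2, 2, 2)

Row-insert the values π_1, π_2, … into P one at a time, bumping the leftmost entry strictly greater than the inserted value down to the next row. The recording tableau Q records, in position (i, j), the step at which that cell was added to P.
  Insert 5 (step 1): P = [5];  Q = [1]
  Insert 9 (step 2): P = [5, 9];  Q = [1, 2]
  Insert 4 (step 3): P = [4, 9] / [5];  Q = [1, 2] / [3]
  Insert 7 (step 4): P = [4, 7] / [5, 9];  Q = [1, 2] / [3, 4]
  Insert 2 (step 5): P = [2, 7] / [4, 9] / [5];  Q = [1, 2] / [3, 4] / [5]
  Insert 1 (step 6): P = [1, 7] / [2, 9] / [4] / [5];  Q = [1, 2] / [3, 4] / [5] / [6]
  Insert 8 (step 7): P = [1, 7, 8] / [2, 9] / [4] / [5];  Q = [1, 2, 7] / [3, 4] / [5] / [6]
  Insert 6 (step 8): P = [1, 6, 8] / [2, 7] / [4, 9] / [5];  Q = [1, 2, 7] / [3, 4] / [5, 8] / [6]
  Insert 3 (step 9): P = [1, 3, 8] / [2, 6] / [4, 7] / [5, 9];  Q = [1, 2, 7] / [3, 4] / [5, 8] / [6, 9]
Final shape: (3, 2, 2, 2).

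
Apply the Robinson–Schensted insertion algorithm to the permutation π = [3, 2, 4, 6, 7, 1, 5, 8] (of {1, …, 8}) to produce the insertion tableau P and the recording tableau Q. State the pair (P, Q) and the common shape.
P = [1, 4, 5, 7, 8] / [2, 6] / [3];  Q = [1, 3, 4, 5, 8] / [2, 7] / [6];  common shape = (5, 2, 1)

Row-insert the values π_1, π_2, … into P one at a time, bumping the leftmost entry strictly greater than the inserted value down to the next row. The recording tableau Q records, in position (i, j), the step at which that cell was added to P.
  Insert 3 (step 1): P = [3];  Q = [1]
  Insert 2 (step 2): P = [2] / [3];  Q = [1] / [2]
  Insert 4 (step 3): P = [2, 4] / [3];  Q = [1, 3] / [2]
  Insert 6 (step 4): P = [2, 4, 6] / [3];  Q = [1, 3, 4] / [2]
  Insert 7 (step 5): P = [2, 4, 6, 7] / [3];  Q = [1, 3, 4, 5] / [2]
  Insert 1 (step 6): P = [1, 4, 6, 7] / [2] / [3];  Q = [1, 3, 4, 5] / [2] / [6]
  Insert 5 (step 7): P = [1, 4, 5, 7] / [2, 6] / [3];  Q = [1, 3, 4, 5] / [2, 7] / [6]
  Insert 8 (step 8): P = [1, 4, 5, 7, 8] / [2, 6] / [3];  Q = [1, 3, 4, 5, 8] / [2, 7] / [6]
Final shape: (5, 2, 1).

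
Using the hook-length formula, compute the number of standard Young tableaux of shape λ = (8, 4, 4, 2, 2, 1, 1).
# SYT of shape (8, 4, 4, 2, 2, 1, 1) = 2618916300

Hook-length formula: f^λ = n! / Π hook(c), product over all cells c of the Young diagram. For λ = (8, 4, 4, 2, 2, 1, 1), n = 22 boxes. Hook lengths by row (left-to-right, top-to-bottom): [14, 11, 8, 7, 4, 3, 2, 1]; [9, 6, 3, 2]; [8, 5, 2, 1]; [5, 2]; [4, 1]; [2]; [1]. Product of hooks = 429185433600. So f^λ = 22! / 429185433600 = 1124000727777607680000 / 429185433600 = 2618916300.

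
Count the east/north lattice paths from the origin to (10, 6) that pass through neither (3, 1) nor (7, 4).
Number of paths = 2940

Inclusion–exclusion. Total paths: C(16, 10) = 8008. Through P₁: C(4, 3)·C(12, 7) = 3168. Through P₂: C(11, 7)·C(5, 3) = 3300. Since P₁ is strictly southwest of P₂, a monotone path through both must visit P₁ then P₂; paths through both = C(4, 3)·C(7, 4)·C(5, 3) = 1400. Avoid both = 8008 − 3168 − 3300 + 1400 = 2940.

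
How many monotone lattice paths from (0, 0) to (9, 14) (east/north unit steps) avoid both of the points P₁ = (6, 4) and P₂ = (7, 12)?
Number of paths = 466142

Inclusion–exclusion. Total paths: C(23, 9) = 817190. Through P₁: C(10, 6)·C(13, 3) = 60060. Through P₂: C(19, 7)·C(4, 2) = 302328. Since P₁ is strictly southwest of P₂, a monotone path through both must visit P₁ then P₂; paths through both = C(10, 6)·C(9, 1)·C(4, 2) = 11340. Avoid both = 817190 − 60060 − 302328 + 11340 = 466142.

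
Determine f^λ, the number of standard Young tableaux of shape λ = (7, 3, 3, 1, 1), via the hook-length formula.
# SYT of shape (7, 3, 3, 1, 1) = 122850

Hook-length formula: f^λ = n! / Π hook(c), product over all cells c of the Young diagram. For λ = (7, 3, 3, 1, 1), n = 15 boxes. Hook lengths by row (left-to-right, top-to-bottom): [11, 8, 7, 4, 3, 2, 1]; [6, 3, 2]; [5, 2, 1]; [2]; [1]. Product of hooks = 10644480. So f^λ = 15! / 10644480 = 1307674368000 / 10644480 = 122850.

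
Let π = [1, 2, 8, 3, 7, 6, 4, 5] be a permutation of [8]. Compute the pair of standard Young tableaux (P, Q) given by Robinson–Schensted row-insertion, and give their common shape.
P = [1, 2, 3, 4, 5] / [6] / [7] / [8];  Q = [1, 2, 3, 5, 8] / [4] / [6] / [7];  common shape = (5, 1, 1, 1)

Row-insert the values π_1, π_2, … into P one at a time, bumping the leftmost entry strictly greater than the inserted value down to the next row. The recording tableau Q records, in position (i, j), the step at which that cell was added to P.
  Insert 1 (step 1): P = [1];  Q = [1]
  Insert 2 (step 2): P = [1, 2];  Q = [1, 2]
  Insert 8 (step 3): P = [1, 2, 8];  Q = [1, 2, 3]
  Insert 3 (step 4): P = [1, 2, 3] / [8];  Q = [1, 2, 3] / [4]
  Insert 7 (step 5): P = [1, 2, 3, 7] / [8];  Q = [1, 2, 3, 5] / [4]
  Insert 6 (step 6): P = [1, 2, 3, 6] / [7] / [8];  Q = [1, 2, 3, 5] / [4] / [6]
  Insert 4 (step 7): P = [1, 2, 3, 4] / [6] / [7] / [8];  Q = [1, 2, 3, 5] / [4] / [6] / [7]
  Insert 5 (step 8): P = [1, 2, 3, 4, 5] / [6] / [7] / [8];  Q = [1, 2, 3, 5, 8] / [4] / [6] / [7]
Final shape: (5, 1, 1, 1).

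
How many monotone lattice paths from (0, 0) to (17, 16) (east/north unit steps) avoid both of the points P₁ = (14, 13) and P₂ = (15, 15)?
Number of paths = 480809250

Inclusion–exclusion. Total paths: C(33, 17) = 1166803110. Through P₁: C(27, 14)·C(6, 3) = 401166000. Through P₂: C(30, 15)·C(3, 2) = 465352560. Since P₁ is strictly southwest of P₂, a monotone path through both must visit P₁ then P₂; paths through both = C(27, 14)·C(3, 1)·C(3, 2) = 180524700. Avoid both = 1166803110 − 401166000 − 465352560 + 180524700 = 480809250.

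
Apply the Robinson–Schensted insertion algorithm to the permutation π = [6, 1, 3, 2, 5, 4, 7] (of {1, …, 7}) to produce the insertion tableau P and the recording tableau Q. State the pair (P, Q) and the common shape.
P = [1, 2, 4, 7] / [3, 5] / [6];  Q = [1, 3, 5, 7] / [2, 6] / [4];  common shape = (4, 2, 1)

Row-insert the values π_1, π_2, … into P one at a time, bumping the leftmost entry strictly greater than the inserted value down to the next row. The recording tableau Q records, in position (i, j), the step at which that cell was added to P.
  Insert 6 (step 1): P = [6];  Q = [1]
  Insert 1 (step 2): P = [1] / [6];  Q = [1] / [2]
  Insert 3 (step 3): P = [1, 3] / [6];  Q = [1, 3] / [2]
  Insert 2 (step 4): P = [1, 2] / [3] / [6];  Q = [1, 3] / [2] / [4]
  Insert 5 (step 5): P = [1, 2, 5] / [3] / [6];  Q = [1, 3, 5] / [2] / [4]
  Insert 4 (step 6): P = [1, 2, 4] / [3, 5] / [6];  Q = [1, 3, 5] / [2, 6] / [4]
  Insert 7 (step 7): P = [1, 2, 4, 7] / [3, 5] / [6];  Q = [1, 3, 5, 7] / [2, 6] / [4]
Final shape: (4, 2, 1).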